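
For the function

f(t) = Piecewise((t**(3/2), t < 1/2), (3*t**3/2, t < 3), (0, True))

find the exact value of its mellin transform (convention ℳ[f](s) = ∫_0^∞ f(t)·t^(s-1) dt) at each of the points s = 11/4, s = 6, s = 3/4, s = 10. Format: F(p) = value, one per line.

linearity at 1/2 turns ℳ[f](s) into 2 summed integrals
between 0 and 1/2 the integrand is t**(3/2)·t^(s-1)
∫ over [1/2, 3) of 3*t**3/2·t^(s-1) joins the sum

F(11/4) = -3*2**(1/4)/736 + 2**(3/4)/136 + 1458*3**(3/4)/23
F(6) = sqrt(2)/1920 + 10077695/3072
F(3/4) = -2**(1/4)/40 + 2**(3/4)/18 + 54*3**(3/4)/5
F(10) = sqrt(2)/47104 + 39182082045/212992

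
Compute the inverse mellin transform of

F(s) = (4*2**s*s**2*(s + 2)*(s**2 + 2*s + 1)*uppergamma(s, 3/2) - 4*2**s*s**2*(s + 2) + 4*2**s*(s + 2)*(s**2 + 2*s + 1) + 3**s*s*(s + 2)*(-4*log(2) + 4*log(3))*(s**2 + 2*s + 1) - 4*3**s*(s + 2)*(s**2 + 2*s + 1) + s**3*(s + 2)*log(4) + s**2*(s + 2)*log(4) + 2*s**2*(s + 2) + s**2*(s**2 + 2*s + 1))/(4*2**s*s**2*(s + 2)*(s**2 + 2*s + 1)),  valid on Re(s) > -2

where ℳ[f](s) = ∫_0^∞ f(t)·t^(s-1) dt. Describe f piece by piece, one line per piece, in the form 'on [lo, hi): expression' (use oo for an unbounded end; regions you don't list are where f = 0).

integrate the 4 segments split at 1/2, 1, 3/2, then add the results
the [0, 1/2) slice contributes ∫ t**2·t^(s-1) dt
the [1/2, 1) slice contributes ∫ t*log(t)·t^(s-1) dt
[1, 3/2) adds the kernel integral of log(t)
segment 3/2 to ∞ holds exp(-t); add its integral

on [0, 1/2): t**2
on [1/2, 1): t*log(t)
on [1, 3/2): log(t)
on [3/2, oo): exp(-t)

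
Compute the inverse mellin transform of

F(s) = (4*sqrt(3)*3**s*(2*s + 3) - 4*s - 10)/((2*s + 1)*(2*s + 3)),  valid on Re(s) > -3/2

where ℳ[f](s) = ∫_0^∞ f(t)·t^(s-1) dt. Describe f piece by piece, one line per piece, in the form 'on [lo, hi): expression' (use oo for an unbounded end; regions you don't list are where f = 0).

on [0, 1): t**(3/2)
on [1, 3): 2*sqrt(t)

along the cuts 1, ℳ[f](s) splits into 2 integrals
segment 0 to 1 holds t**(3/2); add its integral
the [1, 3) slice contributes ∫ 2*sqrt(t)·t^(s-1) dt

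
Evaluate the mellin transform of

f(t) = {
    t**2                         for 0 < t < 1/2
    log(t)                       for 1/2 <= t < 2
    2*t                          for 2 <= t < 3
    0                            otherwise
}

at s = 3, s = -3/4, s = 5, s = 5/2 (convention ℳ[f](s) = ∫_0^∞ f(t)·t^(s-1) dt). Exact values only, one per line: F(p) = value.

linearity at 1/2, 2 turns ℳ[f](s) into 3 summed integrals
for t in [0, 1/2): the term is ∫ t**2·t^(s-1)
on [1/2, 2) integrate f = log(t) against the kernel
for t in [2, 3): the term is ∫ 2*t·t^(s-1)

F(3) = 65*log(2)/24 + 5061/160
F(-3/4) = 2**(3/4)*(-200*sqrt(2) - log(2**(15*sqrt(2) + 60)) + 89 + 180*6**(1/4))/45
F(5) = 205*log(2)/32 + 14810143/67200
F(5/2) = sqrt(2)*(-130649 + 41580*log(2) + 194400*sqrt(6))/25200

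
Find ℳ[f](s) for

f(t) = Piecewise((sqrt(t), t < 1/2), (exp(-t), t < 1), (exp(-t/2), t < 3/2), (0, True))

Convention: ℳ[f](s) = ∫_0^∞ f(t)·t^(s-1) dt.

f breaks at 1/2, 1 into 3 integrals to sum
∫ over [0, 1/2) of sqrt(t)·t^(s-1) joins the sum
on [1/2, 1): add ∫ exp(-t)·t^(s-1) dt
the [1, 3/2) slice contributes ∫ exp(-t/2)·t^(s-1) dt

(2**s*(2*s + 1)*uppergamma(s, 1/2) - 2**s*(2*s + 1)*uppergamma(s, 1) + 4**s*(2*s + 1)*uppergamma(s, 1/2) - 4**s*(2*s + 1)*uppergamma(s, 3/4) + sqrt(2))/(2**s*(2*s + 1))
  Re(s) > -1/2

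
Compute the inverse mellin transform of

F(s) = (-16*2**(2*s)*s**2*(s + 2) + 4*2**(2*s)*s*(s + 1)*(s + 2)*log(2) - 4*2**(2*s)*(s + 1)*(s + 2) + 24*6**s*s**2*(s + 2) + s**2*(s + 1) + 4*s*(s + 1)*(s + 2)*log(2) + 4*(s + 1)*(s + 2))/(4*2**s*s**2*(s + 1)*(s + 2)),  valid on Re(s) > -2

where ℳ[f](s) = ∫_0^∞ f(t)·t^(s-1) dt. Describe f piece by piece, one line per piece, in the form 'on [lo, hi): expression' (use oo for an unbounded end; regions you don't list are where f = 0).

on [0, 1/2): t**2
on [1/2, 2): log(t)
on [2, 3): 2*t

slice at 1/2, 2, transform all 3 pieces, and sum them
∫ t**2·t^(s-1) over [0, 1/2)
on [1/2, 2): add ∫ log(t)·t^(s-1) dt
over [2, 3), the kernel integral of 2*t enters the sum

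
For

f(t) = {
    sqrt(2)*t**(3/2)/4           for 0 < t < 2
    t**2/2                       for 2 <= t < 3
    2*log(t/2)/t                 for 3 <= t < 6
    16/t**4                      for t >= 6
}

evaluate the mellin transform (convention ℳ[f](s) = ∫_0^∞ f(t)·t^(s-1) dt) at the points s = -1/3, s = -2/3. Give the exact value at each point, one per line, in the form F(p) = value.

back out the common scale on t: t**(3/2) on [0, 1); 2*t**2 on [1, 3/2); log(t)/t on [3/2, 3); …
integrate the 4 segments split at 2, 3, 6, then add the results
over [0, 2), the kernel integral of sqrt(2)*t**(3/2)/4 enters the sum
between 2 and 3 the integrand is t**2/2·t^(s-1)
segment 3 to 6 holds 2*log(t/2)/t; add its integral
[6, ∞) adds the kernel integral of 16/t**4

F(-1/3) = -6*2**(2/3)/35 - 3**(2/3)*log(2)/6 - 6**(2/3)*log(3)/24 - 1037*6**(2/3)/33696 + 3**(2/3)*log(3)/6 + 41*3**(2/3)/40
F(-2/3) = -3*2**(1/3)/20 - 2*3**(1/3)*log(2)/15 - 6**(1/3)*log(3)/30 - 1109*6**(1/3)/56700 + 2*3**(1/3)*log(3)/15 + 241*3**(1/3)/200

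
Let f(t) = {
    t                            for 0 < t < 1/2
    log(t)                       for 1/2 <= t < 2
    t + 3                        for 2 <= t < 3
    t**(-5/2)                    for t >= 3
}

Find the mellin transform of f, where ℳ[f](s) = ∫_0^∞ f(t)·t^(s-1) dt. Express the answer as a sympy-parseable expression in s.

(-270*2**(2*s)*s**2*(2*s - 5) + 54*2**(2*s)*s*(s + 1)*(2*s - 5)*log(2) - 162*2**(2*s)*s*(2*s - 5) - 54*2**(2*s)*(s + 1)*(2*s - 5) - 4*sqrt(3)*6**s*s**2*(s + 1) + 324*6**s*s**2*(2*s - 5) + 162*6**s*s*(2*s - 5) + 27*s**2*(2*s - 5) + 54*s*(s + 1)*(2*s - 5)*log(2) + (2*s - 5)*(54*s + 54))/(54*2**s*s**2*(s + 1)*(2*s - 5))
  -1 < Re(s) < 5/2

cuts at 1/2, 2, 3: linearity sums the 4 kernel integrals
segment [0, 1/2) carries t; integrate it
on [1/2, 2): add ∫ log(t)·t^(s-1) dt
∫ over [2, 3) of (t + 3)·t^(s-1) joins the sum
segment 3 to ∞ holds t**(-5/2); add its integral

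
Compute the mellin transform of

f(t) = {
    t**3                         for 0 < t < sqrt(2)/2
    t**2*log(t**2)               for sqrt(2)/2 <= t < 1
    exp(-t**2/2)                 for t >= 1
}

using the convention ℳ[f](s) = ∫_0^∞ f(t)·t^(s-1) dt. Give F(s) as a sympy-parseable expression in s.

(-2*2**(s/2)*(s + 3) + 2*2**s*(s + 3)*(s**2/4 + s + 1)*uppergamma(s/2, 1/2) + s*(s + 3)*log(2)/2 + s + (s + 3)*log(2) + sqrt(2)*(s**2/4 + s + 1) + 3)/(4*2**(s/2)*(s + 3)*(s**2/4 + s + 1))
  Re(s) > -3

back out the power substitution: t**(3/2) on [0, 1/2); t*log(t) on [1/2, 1); exp(-t/2) on [1, ∞)
along the cuts sqrt(2)/2, 1, ℳ[f](s) splits into 3 integrals
[0, sqrt(2)/2) adds the kernel integral of t**3
the [sqrt(2)/2, 1) slice contributes ∫ t**2*log(t**2)·t^(s-1) dt
∫ over [1, ∞) of exp(-t**2/2)·t^(s-1) joins the sum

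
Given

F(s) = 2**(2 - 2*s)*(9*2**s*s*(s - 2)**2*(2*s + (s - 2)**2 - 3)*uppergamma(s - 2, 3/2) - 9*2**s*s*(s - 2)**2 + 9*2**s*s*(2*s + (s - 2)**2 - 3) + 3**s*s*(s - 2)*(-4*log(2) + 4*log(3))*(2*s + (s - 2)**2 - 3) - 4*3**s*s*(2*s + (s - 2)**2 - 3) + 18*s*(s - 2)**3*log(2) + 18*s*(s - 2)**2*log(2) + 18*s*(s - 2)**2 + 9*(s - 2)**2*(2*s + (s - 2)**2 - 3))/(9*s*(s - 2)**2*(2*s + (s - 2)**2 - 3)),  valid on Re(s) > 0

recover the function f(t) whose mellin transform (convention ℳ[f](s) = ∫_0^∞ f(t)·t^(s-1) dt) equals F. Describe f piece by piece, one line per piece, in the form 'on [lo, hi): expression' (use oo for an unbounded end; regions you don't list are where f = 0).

peel off the shared t-power: 4*t on [0, 1/4); 2*log(2*t) on [1/4, 1/2); log(2*t)/t on [1/2, 3/4); …
back out the shared t-power: 4*t**2 on [0, 1/4); 2*t*log(2*t) on [1/4, 1/2); log(2*t) on [1/2, 3/4); …
back out the common scale on t: t**2 on [0, 1/2); t*log(t) on [1/2, 1); log(t) on [1, 3/2); …
breakpoints 1/4, 1/2, 3/4: one integral from each of the 4 segments
segment [0, 1/4) carries 4; integrate it
piece [1/4, 1/2): integrate 2*log(2*t)/t against the kernel
on [1/2, 3/4) integrate f = log(2*t)/t**2 against the kernel
∫ exp(-2*t)/t**2·t^(s-1) over [3/4, ∞)

on [0, 1/4): 4
on [1/4, 1/2): 2*log(2*t)/t
on [1/2, 3/4): log(2*t)/t**2
on [3/4, oo): exp(-2*t)/t**2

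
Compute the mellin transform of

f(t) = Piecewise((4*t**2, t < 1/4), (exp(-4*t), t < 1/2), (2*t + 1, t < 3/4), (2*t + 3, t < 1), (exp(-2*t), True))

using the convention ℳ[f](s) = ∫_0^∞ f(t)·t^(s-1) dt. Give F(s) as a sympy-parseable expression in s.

undo the common scale on t: t**2 on [0, 1/2); exp(-2*t) on [1/2, 1); t + 1 on [1, 3/2); …
decompose at 1/4, 1/2, 3/4, 1; ℳ[f](s) sums the 5 pieces' integrals
on [0, 1/4): add ∫ 4*t**2·t^(s-1) dt
the [1/4, 1/2) slice contributes ∫ exp(-4*t)·t^(s-1) dt
between 1/2 and 3/4 the integrand is (2*t + 1)·t^(s-1)
the [3/4, 1) slice contributes ∫ (2*t + 3)·t^(s-1) dt
piece [1, ∞): integrate exp(-2*t) against the kernel

(20*2**(2*s)*s*(s + 2) + 12*2**(2*s)*(s + 2) + 4*2**s*s*(s + 1)*(s + 2)*uppergamma(s, 2) - 8*2**s*s*(s + 2) - 4*2**s*(s + 2) - 8*3**s*s*(s + 2) - 8*3**s*(s + 2) + 4*s*(s + 1)*(s + 2)*uppergamma(s, 1) - 4*s*(s + 1)*(s + 2)*uppergamma(s, 2) + s*(s + 1))/(4*2**(2*s)*s*(s + 1)*(s + 2))
  Re(s) > -2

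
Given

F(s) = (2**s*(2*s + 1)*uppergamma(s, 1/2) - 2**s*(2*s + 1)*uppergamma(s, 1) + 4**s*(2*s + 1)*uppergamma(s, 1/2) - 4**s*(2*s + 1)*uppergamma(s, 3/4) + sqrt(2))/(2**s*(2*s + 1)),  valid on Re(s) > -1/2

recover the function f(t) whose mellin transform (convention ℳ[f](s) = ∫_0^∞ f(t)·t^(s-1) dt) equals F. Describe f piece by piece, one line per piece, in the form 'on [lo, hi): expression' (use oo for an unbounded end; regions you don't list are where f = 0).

on [0, 1/2): sqrt(t)
on [1/2, 1): exp(-t)
on [1, 3/2): exp(-t/2)

the 3 pieces separated at 1/2, 1 each add one integral
the [0, 1/2) slice contributes ∫ sqrt(t)·t^(s-1) dt
the [1/2, 1) slice contributes ∫ exp(-t)·t^(s-1) dt
for t in [1, 3/2): the term is ∫ exp(-t/2)·t^(s-1)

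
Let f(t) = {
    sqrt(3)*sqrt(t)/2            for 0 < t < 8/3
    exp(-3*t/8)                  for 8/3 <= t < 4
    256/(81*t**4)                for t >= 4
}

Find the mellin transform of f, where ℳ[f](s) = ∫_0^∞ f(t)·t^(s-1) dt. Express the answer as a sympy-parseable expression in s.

(4/3)**s*(2**s*(s - 4)*(2*s + 1)*uppergamma(s, 1) - 2**s*(s - 4)*(2*s + 1)*uppergamma(s, 3/2) + 2*2**(s + 1/2)*(s - 4) - 3**s*(2*s + 1)/81)/((s - 4)*(2*s + 1))
  -1/2 < Re(s) < 4

remove the common scale on t first: sqrt(6)*sqrt(t)/2 on [0, 4/3); exp(-3*t/4) on [4/3, 2); 16/(81*t**4) on [2, ∞)
undo the common scale on t: sqrt(t) on [0, 2); exp(-t/2) on [2, 3); t**(-4) on [3, ∞)
f breaks at 8/3, 4 into 3 integrals to sum
∫ over [0, 8/3) of sqrt(3)*sqrt(t)/2·t^(s-1) joins the sum
for t in [8/3, 4): the term is ∫ exp(-3*t/8)·t^(s-1)
∫ 256/(81*t**4)·t^(s-1) over [4, ∞)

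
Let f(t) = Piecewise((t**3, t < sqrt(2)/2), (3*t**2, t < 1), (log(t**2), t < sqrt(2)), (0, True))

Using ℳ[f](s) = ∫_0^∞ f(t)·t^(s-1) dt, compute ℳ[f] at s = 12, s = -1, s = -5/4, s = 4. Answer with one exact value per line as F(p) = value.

invert the power substitution to get t**(3/2) on [0, 1/2); 3*t on [1/2, 1); log(t) on [1, 2)
cuts at sqrt(2)/2, 1: linearity sums the 3 kernel integrals
the [0, sqrt(2)/2) slice contributes ∫ t**3·t^(s-1) dt
for t in [sqrt(2)/2, 1): the term is ∫ 3*t**2·t^(s-1)
∫ over [1, sqrt(2)) of log(t**2)·t^(s-1) joins the sum

F(12) = -1187/1792 + sqrt(2)/3840 + 16*log(2)/3
F(-1) = sqrt(2)*(-20 - 4*log(2) + 21*sqrt(2))/8
F(-5/4) = -2*2**(5/8) - 16*2**(3/8)/25 - 2*2**(3/8)*log(2)/5 + 2*2**(1/8)/7 + 132/25
F(4) = sqrt(2)/112 + 1/16 + log(2)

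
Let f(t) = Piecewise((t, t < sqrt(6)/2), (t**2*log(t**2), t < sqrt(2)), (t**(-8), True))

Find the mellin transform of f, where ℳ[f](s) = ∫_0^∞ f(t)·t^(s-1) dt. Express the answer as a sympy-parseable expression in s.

(sqrt(2)/2)**s*(32*2**s*s*(s - 8)*(s + 1)*log(2) - 64*2**s*(s - 8)*(s + 1) + 64*2**s*(s - 8)*(s + 1)*log(2) - 2**s*(s + 1)*(s**2 + 4*s + 4) + 3**(s/2)*s*(s - 8)*(s + 1)*(-24*log(3) + 24*log(2)) + 3**(s/2)*(s - 8)*(s + 1)*(-48*log(3) + 48*log(2)) + 48*3**(s/2)*(s - 8)*(s + 1) + 8*3**(s/2)*sqrt(6)*(s - 8)*(s**2 + 4*s + 4))/(16*(s - 8)*(s + 1)*(s**2 + 4*s + 4))
  -1 < Re(s) < 8

back out the power substitution: sqrt(t) on [0, 3/2); t*log(t) on [3/2, 2); t**(-4) on [2, ∞)
summing 3 kernel integrals split by sqrt(6)/2, sqrt(2) yields ℳ[f](s)
on [0, sqrt(6)/2): add ∫ t·t^(s-1) dt
between sqrt(6)/2 and sqrt(2) the integrand is t**2*log(t**2)·t^(s-1)
over [sqrt(2), ∞), the kernel integral of t**(-8) enters the sum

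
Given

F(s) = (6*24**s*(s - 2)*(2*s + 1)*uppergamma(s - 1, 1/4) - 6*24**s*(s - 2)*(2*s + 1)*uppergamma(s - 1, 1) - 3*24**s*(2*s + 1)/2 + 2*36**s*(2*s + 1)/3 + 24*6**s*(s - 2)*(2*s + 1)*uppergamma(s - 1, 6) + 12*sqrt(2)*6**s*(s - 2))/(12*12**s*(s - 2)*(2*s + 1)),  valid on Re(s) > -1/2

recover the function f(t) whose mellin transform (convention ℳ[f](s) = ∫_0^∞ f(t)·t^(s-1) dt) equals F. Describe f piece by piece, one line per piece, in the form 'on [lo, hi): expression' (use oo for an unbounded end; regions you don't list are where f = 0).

invert the shared t-power to get t**(3/2) on [0, 1/2); exp(-t/2) on [1/2, 2); 1/(2*t) on [2, 3); …
decompose at 1/2, 2, 3; ℳ[f](s) sums the 4 pieces' integrals
∫ over [0, 1/2) of sqrt(t)·t^(s-1) joins the sum
for t in [1/2, 2): the term is ∫ exp(-t/2)/t·t^(s-1)
over [2, 3), the kernel integral of 1/(2*t**2) enters the sum
[3, ∞) adds the kernel integral of exp(-2*t)/t

on [0, 1/2): sqrt(t)
on [1/2, 2): exp(-t/2)/t
on [2, 3): 1/(2*t**2)
on [3, oo): exp(-2*t)/t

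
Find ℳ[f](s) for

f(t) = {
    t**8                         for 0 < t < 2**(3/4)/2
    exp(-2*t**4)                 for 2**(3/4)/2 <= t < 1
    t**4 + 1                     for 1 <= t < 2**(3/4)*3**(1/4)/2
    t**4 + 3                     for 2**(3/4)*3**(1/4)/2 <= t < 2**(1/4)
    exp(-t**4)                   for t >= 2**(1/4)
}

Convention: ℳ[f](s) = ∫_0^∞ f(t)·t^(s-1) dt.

(2**(3/4)/2)**s*(2**(s/4)*s*(s + 4)*(s + 8)*uppergamma(s/4, 2) - 8*2**(s/4)*s*(s + 8) - 16*2**(s/4)*(s + 8) + 20*2**(s/2)*s*(s + 8) + 48*2**(s/2)*(s + 8) - 8*3**(s/4)*s*(s + 8) - 32*3**(s/4)*(s + 8) + s*(s + 4)*(s + 8)*uppergamma(s/4, 1) - s*(s + 4)*(s + 8)*uppergamma(s/4, 2) + s*(s + 4))/(4*s*(s + 4)*(s + 8))
  Re(s) > -8

remove the power substitution first: t**4 on [0, sqrt(2)/2); exp(-2*t**2) on [sqrt(2)/2, 1); t**2 + 1 on [1, sqrt(6)/2); …
invert the power substitution to get t**2 on [0, 1/2); exp(-2*t) on [1/2, 1); t + 1 on [1, 3/2); …
cuts at 2**(3/4)/2, 1, 2**(3/4)*3**(1/4)/2, 2**(1/4): linearity sums the 5 kernel integrals
segment [0, 2**(3/4)/2) carries t**8; integrate it
on [2**(3/4)/2, 1): add ∫ exp(-2*t**4)·t^(s-1) dt
[1, 2**(3/4)*3**(1/4)/2) adds the kernel integral of (t**4 + 1)
the [2**(3/4)*3**(1/4)/2, 2**(1/4)) slice contributes ∫ (t**4 + 3)·t^(s-1) dt
for t in [2**(1/4), ∞): the term is ∫ exp(-t**4)·t^(s-1)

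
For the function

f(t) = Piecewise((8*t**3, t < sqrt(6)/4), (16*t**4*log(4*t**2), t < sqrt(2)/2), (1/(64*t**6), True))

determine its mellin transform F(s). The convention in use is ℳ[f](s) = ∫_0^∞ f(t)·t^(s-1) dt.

the common scale on t comes off first: t**3 on [0, sqrt(6)/2); t**4*log(t**2) on [sqrt(6)/2, sqrt(2)); t**(-6) on [sqrt(2), ∞)
peel off the shared t-power: t on [0, sqrt(6)/2); t**2*log(t**2) on [sqrt(6)/2, sqrt(2)); t**(-8) on [sqrt(2), ∞)
back out the power substitution: sqrt(t) on [0, 3/2); t*log(t) on [3/2, 2); t**(-4) on [2, ∞)
linearity at sqrt(6)/4, sqrt(2)/2 turns ℳ[f](s) into 3 summed integrals
on [0, sqrt(6)/4): add ∫ 8*t**3·t^(s-1) dt
piece [sqrt(6)/4, sqrt(2)/2): integrate 16*t**4*log(4*t**2) against the kernel
∫ over [sqrt(2)/2, ∞) of 1/(64*t**6)·t^(s-1) joins the sum

(32*2**s*(s - 6)*(s + 2)*(s + 3)*log(2) - 64*2**s*(s - 6)*(s + 3) + 64*2**s*(s - 6)*(s + 3)*log(2) - 2**s*(s + 3)*(4*s + (s + 2)**2 + 12) + 3**(s/2)*(s - 6)*(s + 2)*(s + 3)*(-18*log(3) + 18*log(2)) + 3**(s/2)*(s - 6)*(s + 3)*(-36*log(3) + 36*log(2)) + 36*3**(s/2)*(s - 6)*(s + 3) + 6*3**(s/2)*sqrt(6)*(s - 6)*(4*s + (s + 2)**2 + 12))/(8*2**(3*s/2)*(s - 6)*(s + 3)*(4*s + (s + 2)**2 + 12))
  -3 < Re(s) < 6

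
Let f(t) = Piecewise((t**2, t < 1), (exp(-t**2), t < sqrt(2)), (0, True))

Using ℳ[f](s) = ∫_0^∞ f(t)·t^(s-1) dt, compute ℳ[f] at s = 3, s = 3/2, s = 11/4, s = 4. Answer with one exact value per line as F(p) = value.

F(3) = -sqrt(2)*exp(-2)/2 - sqrt(pi)*erfc(sqrt(2))/4 + sqrt(pi)*erfc(1)/4 + exp(-1)/2 + 1/5
F(3/2) = -uppergamma(3/4, 2)/2 + uppergamma(3/4, 1)/2 + 2/7
F(11/4) = -uppergamma(11/8, 2)/2 + 4/19 + uppergamma(11/8, 1)/2
F(4) = (-9 + exp(2) + 6*E)*exp(-2)/6

back out the power substitution: t on [0, 1); exp(-t) on [1, 2)
integrate the 2 segments split at 1, then add the results
on [0, 1) integrate f = t**2 against the kernel
between 1 and sqrt(2) the integrand is exp(-t**2)·t^(s-1)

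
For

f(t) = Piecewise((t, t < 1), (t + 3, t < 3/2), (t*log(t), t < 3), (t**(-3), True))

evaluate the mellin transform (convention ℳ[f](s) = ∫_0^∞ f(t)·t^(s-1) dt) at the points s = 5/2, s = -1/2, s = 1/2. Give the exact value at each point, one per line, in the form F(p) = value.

along the cuts 1, 3/2, 3, ℳ[f](s) splits into 4 integrals
for t in [0, 1): the term is ∫ t·t^(s-1)
segment 1 to 3/2 holds (t + 3); add its integral
for t in [3/2, 3): the term is ∫ t*log(t)·t^(s-1)
∫ over [3, ∞) of t**(-3)·t^(s-1) joins the sum

F(5/2) = -226*sqrt(3)/147 - 27*sqrt(6)*log(3)/56 - 6/5 + 27*sqrt(6)*log(2)/56 + 3861*sqrt(6)/1960 + 54*sqrt(3)*log(3)/7
F(-1/2) = -2266*sqrt(3)/567 + sqrt(6) + log(2**(sqrt(6))*3**(-sqrt(6) + 2*sqrt(3))) + 6
F(1/2) = -6 - 178*sqrt(3)/135 + log(2**(sqrt(6)/2)*3**(-sqrt(6)/2 + 2*sqrt(3))) + 23*sqrt(6)/6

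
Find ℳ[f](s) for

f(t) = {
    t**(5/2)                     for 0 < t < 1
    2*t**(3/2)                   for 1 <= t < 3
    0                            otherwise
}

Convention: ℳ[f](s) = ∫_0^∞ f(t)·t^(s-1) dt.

2*(2*3**(s + 3/2)*(2*s + 5) - 2*s - 7)/((2*s + 3)*(2*s + 5))
  Re(s) > -5/2

strip the shared t-power: t**(3/2) on [0, 1); 2*sqrt(t) on [1, 3)
treat the 2 regions marked off by 1 separately and sum
over [0, 1), the kernel integral of t**(5/2) enters the sum
segment [1, 3) carries 2*t**(3/2); integrate it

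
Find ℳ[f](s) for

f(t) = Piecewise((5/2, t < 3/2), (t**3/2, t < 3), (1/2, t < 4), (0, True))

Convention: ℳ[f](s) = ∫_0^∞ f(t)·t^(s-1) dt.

(208*12**s*s - 24*12**s + 8*16**s*s + 24*16**s + 13*6**s*s + 120*6**s)/(16*2**(2*s)*s*(s + 3))
  Re(s) > 0

split f at 3/2, 3: ℳ[f](s) collects 3 kernel integrals
[0, 3/2) adds the kernel integral of 5/2
over [3/2, 3), the kernel integral of t**3/2 enters the sum
∫ 1/2·t^(s-1) over [3, 4)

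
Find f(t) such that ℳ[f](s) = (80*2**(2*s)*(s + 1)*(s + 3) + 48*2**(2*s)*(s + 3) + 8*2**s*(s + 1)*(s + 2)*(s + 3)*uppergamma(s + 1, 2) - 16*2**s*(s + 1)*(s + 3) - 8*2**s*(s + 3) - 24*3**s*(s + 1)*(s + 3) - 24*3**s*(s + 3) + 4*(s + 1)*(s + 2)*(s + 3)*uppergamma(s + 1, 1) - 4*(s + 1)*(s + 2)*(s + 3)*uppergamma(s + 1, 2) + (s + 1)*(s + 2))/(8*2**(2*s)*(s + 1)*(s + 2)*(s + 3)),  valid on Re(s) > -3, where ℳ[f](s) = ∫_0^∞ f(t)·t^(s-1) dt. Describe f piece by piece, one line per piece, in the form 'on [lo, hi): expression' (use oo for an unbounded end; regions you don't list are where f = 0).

back out the common scale on t: t**3 on [0, 1/2); t*exp(-2*t) on [1/2, 1); t*(t + 1) on [1, 3/2); …
the shared t-power comes off first: t**4 on [0, 1/2); t**2*exp(-2*t) on [1/2, 1); t**2*(t + 1) on [1, 3/2); …
strip the shared t-power: t**2 on [0, 1/2); exp(-2*t) on [1/2, 1); t + 1 on [1, 3/2); …
linearity at 1/4, 1/2, 3/4, 1 turns ℳ[f](s) into 5 summed integrals
over [0, 1/4), the kernel integral of 8*t**3 enters the sum
over [1/4, 1/2), the kernel integral of 2*t*exp(-4*t) enters the sum
segment [1/2, 3/4) carries 2*t*(2*t + 1); integrate it
for t in [3/4, 1): the term is ∫ 2*t*(2*t + 3)·t^(s-1)
for t in [1, ∞): the term is ∫ 2*t*exp(-2*t)·t^(s-1)

on [0, 1/4): 8*t**3
on [1/4, 1/2): 2*t*exp(-4*t)
on [1/2, 3/4): 2*t*(2*t + 1)
on [3/4, 1): 2*t*(2*t + 3)
on [1, oo): 2*t*exp(-2*t)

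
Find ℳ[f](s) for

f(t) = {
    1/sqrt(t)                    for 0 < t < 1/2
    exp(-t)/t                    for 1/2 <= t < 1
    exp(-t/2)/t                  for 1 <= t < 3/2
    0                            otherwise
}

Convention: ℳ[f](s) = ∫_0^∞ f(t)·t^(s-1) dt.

(2*2**s*(2*s - 1)*uppergamma(s - 1, 1/2) - 2*2**s*(2*s - 1)*uppergamma(s - 1, 1) + 4**s*(2*s - 1)*uppergamma(s - 1, 1/2) - 4**s*(2*s - 1)*uppergamma(s - 1, 3/4) + 4*sqrt(2))/(2*2**s*(2*s - 1))
  Re(s) > 1/2

remove the shared t-power first: sqrt(t) on [0, 1/2); exp(-t) on [1/2, 1); exp(-t/2) on [1, 3/2)
breakpoints 1/2, 1: one integral from each of the 3 segments
segment 0 to 1/2 holds 1/sqrt(t); add its integral
[1/2, 1) adds the kernel integral of exp(-t)/t
segment 1 to 3/2 holds exp(-t/2)/t; add its integral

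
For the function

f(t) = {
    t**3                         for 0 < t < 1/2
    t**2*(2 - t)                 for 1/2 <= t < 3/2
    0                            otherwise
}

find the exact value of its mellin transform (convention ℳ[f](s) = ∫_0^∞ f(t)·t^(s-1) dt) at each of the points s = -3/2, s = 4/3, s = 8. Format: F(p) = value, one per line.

undo the shared t-power: t on [0, 1/2); 2 - t on [1/2, 3/2)
the 2 pieces separated at 1/2 each add one integral
between 0 and 1/2 the integrand is t**3·t^(s-1)
∫ t**2*(2 - t)·t^(s-1) over [1/2, 3/2)

F(-3/2) = sqrt(2)*(-10 + 9*sqrt(3))/6
F(4/3) = 3*2**(2/3)*(-16 + 297*3**(1/3))/2080
F(8) = 413331/112640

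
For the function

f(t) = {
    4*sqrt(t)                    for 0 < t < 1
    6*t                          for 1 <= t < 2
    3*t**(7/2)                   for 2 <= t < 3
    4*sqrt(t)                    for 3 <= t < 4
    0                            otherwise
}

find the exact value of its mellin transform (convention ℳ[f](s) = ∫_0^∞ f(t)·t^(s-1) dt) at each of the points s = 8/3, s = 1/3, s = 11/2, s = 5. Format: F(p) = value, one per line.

decompose at 1, 2, 3; ℳ[f](s) sums the 4 pieces' integrals
segment 0 to 1 holds 4*sqrt(t); add its integral
piece [1, 2): integrate 6*t against the kernel
the [2, 3) slice contributes ∫ 3*t**(7/2)·t^(s-1) dt
piece [3, 4): integrate 4*sqrt(t) against the kernel

F(8/3) = -1152*2**(1/6)/37 - 78/209 + 144*2**(2/3)/11 + 1536*2**(1/3)/19 + 225342*3**(1/6)/703
F(1/3) = -144*2**(5/6)/23 + 3/10 + 9*2**(1/3) + 48*2**(2/3)/5 + 1878*3**(5/6)/115
F(11/2) = 768*sqrt(2)/13 + 336755/39
F(5) = -1536*sqrt(2)/17 + 17085/11 + 399978*sqrt(3)/187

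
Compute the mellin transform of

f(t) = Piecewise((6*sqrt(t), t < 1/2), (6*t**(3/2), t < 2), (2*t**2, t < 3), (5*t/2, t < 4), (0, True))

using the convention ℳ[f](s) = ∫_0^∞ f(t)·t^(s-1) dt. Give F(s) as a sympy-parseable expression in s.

(20*2**(2*s)*(s + 2)*(2*s + 1)*(2*s + 3) - 16*2**s*(s + 1)*(2*s + 1)*(2*s + 3) - 6*2**(1/2 - s)*(s + 1)*(s + 2)*(2*s + 1) + 12*2**(1/2 - s)*(s + 1)*(s + 2)*(2*s + 3) + 48*2**(s + 1/2)*(s + 1)*(s + 2)*(2*s + 1) + 36*3**s*(s + 1)*(2*s + 1)*(2*s + 3) - 15*3**s*(s + 2)*(2*s + 1)*(2*s + 3))/(2*(s + 1)*(s + 2)*(2*s + 1)*(2*s + 3))
  Re(s) > -1/2

cuts at 1/2, 2, 3: linearity sums the 4 kernel integrals
segment 0 to 1/2 holds 6*sqrt(t); add its integral
∫ 6*t**(3/2)·t^(s-1) over [1/2, 2)
∫ over [2, 3) of 2*t**2·t^(s-1) joins the sum
∫ over [3, 4) of 5*t/2·t^(s-1) joins the sum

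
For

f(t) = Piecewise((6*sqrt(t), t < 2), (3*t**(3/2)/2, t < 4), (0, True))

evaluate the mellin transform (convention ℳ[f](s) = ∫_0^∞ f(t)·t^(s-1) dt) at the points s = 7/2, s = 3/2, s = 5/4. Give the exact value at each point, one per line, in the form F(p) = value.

split f at 2: ℳ[f](s) collects 2 kernel integrals
between 0 and 2 the integrand is 6*sqrt(t)·t^(s-1)
on [2, 4): add ∫ 3*t**(3/2)/2·t^(s-1) dt

F(7/2) = 1608/5
F(3/2) = 40
F(5/4) = 360*2**(3/4)/77 + 192*sqrt(2)/11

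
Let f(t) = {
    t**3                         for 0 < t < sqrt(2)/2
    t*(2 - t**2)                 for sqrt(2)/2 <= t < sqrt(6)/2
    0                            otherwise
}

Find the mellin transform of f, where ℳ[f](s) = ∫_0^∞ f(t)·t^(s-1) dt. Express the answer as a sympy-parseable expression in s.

reversing the shared t-power: t**2 on [0, sqrt(2)/2); 2 - t**2 on [sqrt(2)/2, sqrt(6)/2)
the power substitution comes off first: t on [0, 1/2); 2 - t on [1/2, 3/2)
integrate the 2 segments split at sqrt(2)/2, then add the results
∫ over [0, sqrt(2)/2) of t**3·t^(s-1) joins the sum
between sqrt(2)/2 and sqrt(6)/2 the integrand is t*(2 - t**2)·t^(s-1)

2**(-s/2 - 3/2)*(3**(s/2 + 1/2)*(s + 1) + 8*3**(s/2 + 1/2) - 2*s - 10)/((s + 1)*(s + 3))
  Re(s) > -3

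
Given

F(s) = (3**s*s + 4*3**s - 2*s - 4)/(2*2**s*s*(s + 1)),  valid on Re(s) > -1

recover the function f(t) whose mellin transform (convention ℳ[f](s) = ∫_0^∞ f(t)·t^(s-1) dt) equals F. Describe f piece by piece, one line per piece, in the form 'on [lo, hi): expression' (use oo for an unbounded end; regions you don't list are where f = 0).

cuts at 1/2: linearity sums the 2 kernel integrals
between 0 and 1/2 the integrand is t·t^(s-1)
the [1/2, 3/2) slice contributes ∫ (2 - t)·t^(s-1) dt

on [0, 1/2): t
on [1/2, 3/2): 2 - t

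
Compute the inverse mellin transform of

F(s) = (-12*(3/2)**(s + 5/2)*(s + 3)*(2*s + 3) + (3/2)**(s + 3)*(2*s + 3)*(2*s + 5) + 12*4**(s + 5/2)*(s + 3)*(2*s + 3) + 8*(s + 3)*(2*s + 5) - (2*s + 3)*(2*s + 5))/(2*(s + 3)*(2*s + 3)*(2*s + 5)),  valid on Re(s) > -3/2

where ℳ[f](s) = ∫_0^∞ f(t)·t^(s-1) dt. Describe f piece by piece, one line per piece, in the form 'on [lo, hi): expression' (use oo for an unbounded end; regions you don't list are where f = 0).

summing 3 kernel integrals split by 1, 3/2 yields ℳ[f](s)
between 0 and 1 the integrand is 2*t**(3/2)·t^(s-1)
∫ over [1, 3/2) of t**3/2·t^(s-1) joins the sum
piece [3/2, 4): integrate 3*t**(5/2) against the kernel

on [0, 1): 2*t**(3/2)
on [1, 3/2): t**3/2
on [3/2, 4): 3*t**(5/2)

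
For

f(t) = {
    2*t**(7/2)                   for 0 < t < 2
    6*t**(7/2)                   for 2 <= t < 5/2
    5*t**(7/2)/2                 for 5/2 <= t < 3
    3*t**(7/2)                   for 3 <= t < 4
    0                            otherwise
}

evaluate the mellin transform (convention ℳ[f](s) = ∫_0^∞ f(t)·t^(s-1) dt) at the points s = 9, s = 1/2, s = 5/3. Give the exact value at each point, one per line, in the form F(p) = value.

F(9) = -531441*sqrt(3)/25 - 32768*sqrt(2)/25 + 68359375*sqrt(10)/8192 + 201326592/25
F(1/2) = 25607/128
F(5/3) = -729*3**(1/6)/31 - 768*2**(1/6)/31 + 65625*2**(5/6)*5**(1/6)/1984 + 18432*2**(1/3)/31

the 4 pieces separated at 2, 5/2, 3 each add one integral
∫ 2*t**(7/2)·t^(s-1) over [0, 2)
between 2 and 5/2 the integrand is 6*t**(7/2)·t^(s-1)
on [5/2, 3) integrate f = 5*t**(7/2)/2 against the kernel
the [3, 4) slice contributes ∫ 3*t**(7/2)·t^(s-1) dt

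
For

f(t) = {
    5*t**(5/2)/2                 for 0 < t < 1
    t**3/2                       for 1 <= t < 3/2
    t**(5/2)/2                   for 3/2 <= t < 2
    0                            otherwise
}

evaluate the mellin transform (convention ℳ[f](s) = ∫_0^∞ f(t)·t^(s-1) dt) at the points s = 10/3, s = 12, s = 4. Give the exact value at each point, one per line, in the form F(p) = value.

summing 3 kernel integrals split by 1, 3/2 yields ℳ[f](s)
on [0, 1): add ∫ 5*t**(5/2)/2·t^(s-1) dt
between 1 and 3/2 the integrand is t**3/2·t^(s-1)
for t in [3/2, 2): the term is ∫ t**(5/2)/2·t^(s-1)

F(10/3) = -729*2**(1/6)*3**(5/6)/2240 + 93/266 + 2187*2**(2/3)*3**(1/3)/4864 + 96*2**(5/6)/35
F(12) = -4782969*sqrt(6)/950272 + 420083231/28508160 + 16384*sqrt(2)/29
F(4) = -729*sqrt(6)/1664 + 35727/23296 + 64*sqrt(2)/13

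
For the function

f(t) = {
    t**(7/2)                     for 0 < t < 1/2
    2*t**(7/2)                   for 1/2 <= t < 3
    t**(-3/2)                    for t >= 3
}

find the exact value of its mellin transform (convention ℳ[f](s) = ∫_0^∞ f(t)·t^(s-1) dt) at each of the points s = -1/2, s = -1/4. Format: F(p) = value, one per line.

F(-1/2) = 1297/72
F(-1/4) = 2**(3/4)*(-63 + 27320*6**(1/4))/3276

the shared t-power comes off first: t**3 on [0, 1/2); 2*t**3 on [1/2, 3); t**(-2) on [3, ∞)
strip the shared t-power: t on [0, 1/2); 2*t on [1/2, 3); t**(-4) on [3, ∞)
f breaks at 1/2, 3 into 3 integrals to sum
the [0, 1/2) slice contributes ∫ t**(7/2)·t^(s-1) dt
for t in [1/2, 3): the term is ∫ 2*t**(7/2)·t^(s-1)
between 3 and ∞ the integrand is t**(-3/2)·t^(s-1)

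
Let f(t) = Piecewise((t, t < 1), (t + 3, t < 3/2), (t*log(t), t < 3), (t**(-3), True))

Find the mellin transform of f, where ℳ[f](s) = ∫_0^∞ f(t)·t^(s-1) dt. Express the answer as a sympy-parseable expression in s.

integrate the 4 segments split at 1, 3/2, 3, then add the results
on [0, 1): add ∫ t·t^(s-1) dt
on [1, 3/2): add ∫ (t + 3)·t^(s-1) dt
[3/2, 3) adds the kernel integral of t*log(t)
∫ over [3, ∞) of t**(-3)·t^(s-1) joins the sum

(-162*2**s*s*(s - 3)*(s**2 + 2*s + 1) - 162*2**s*(s - 3)*(s**2 + 2*s + 1) - 81*3**s*s**2*(s - 3)*(s + 1)*log(3) + 81*3**s*s**2*(s - 3)*(s + 1)*log(2) - 81*3**s*s*(s - 3)*(s + 1)*log(3) + 81*3**s*s*(s - 3)*(s + 1)*log(2) + 81*3**s*s*(s - 3)*(s + 1) + 243*3**s*s*(s - 3)*(s**2 + 2*s + 1) + 162*3**s*(s - 3)*(s**2 + 2*s + 1) + 162*6**s*s**2*(s - 3)*(s + 1)*log(3) - 162*6**s*s*(s - 3)*(s + 1) + 162*6**s*s*(s - 3)*(s + 1)*log(3) - 2*6**s*s*(s + 1)*(s**2 + 2*s + 1))/(54*2**s*s*(s - 3)*(s + 1)*(s**2 + 2*s + 1))
  -1 < Re(s) < 3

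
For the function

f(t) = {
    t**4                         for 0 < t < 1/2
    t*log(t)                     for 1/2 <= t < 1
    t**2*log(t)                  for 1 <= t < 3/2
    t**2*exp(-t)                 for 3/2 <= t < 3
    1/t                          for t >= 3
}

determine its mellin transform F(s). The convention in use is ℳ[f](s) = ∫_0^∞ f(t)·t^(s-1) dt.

(48*2**s*(s - 1)*(s + 2)**2*(s + 4)*(2*s - (s + 2)**2 + 3)*uppergamma(s + 2, 3/2) - 48*2**s*(s - 1)*(s + 2)**2*(s + 4)*(2*s - (s + 2)**2 + 3)*uppergamma(s + 2, 3) + 48*2**s*(s - 1)*(s + 2)**2*(s + 4) + 48*2**s*(s - 1)*(s + 4)*(2*s - (s + 2)**2 + 3) + 3**s*(s - 1)*(s + 2)*(s + 4)*(-108*log(2) + 108*log(3))*(2*s - (s + 2)**2 + 3) - 108*3**s*(s - 1)*(s + 4)*(2*s - (s + 2)**2 + 3) - 16*6**s*(s + 2)**2*(s + 4)*(2*s - (s + 2)**2 + 3) - 24*(s - 1)*(s + 2)**3*(s + 4)*log(2) - 24*(s - 1)*(s + 2)**2*(s + 4) + 24*(s - 1)*(s + 2)**2*(s + 4)*log(2) + 3*(s - 1)*(s + 2)**2*(2*s - (s + 2)**2 + 3))/(48*2**s*(s - 1)*(s + 2)**2*(s + 4)*(2*s - (s + 2)**2 + 3))
  -4 < Re(s) < 1

invert the shared t-power to get t**2 on [0, 1/2); log(t)/t on [1/2, 1); log(t) on [1, 3/2); …
slice at 1/2, 1, 3/2, 3, transform all 5 pieces, and sum them
piece [0, 1/2): integrate t**4 against the kernel
on [1/2, 1): add ∫ t*log(t)·t^(s-1) dt
over [1, 3/2), the kernel integral of t**2*log(t) enters the sum
the [3/2, 3) slice contributes ∫ t**2*exp(-t)·t^(s-1) dt
piece [3, ∞): integrate 1/t against the kernel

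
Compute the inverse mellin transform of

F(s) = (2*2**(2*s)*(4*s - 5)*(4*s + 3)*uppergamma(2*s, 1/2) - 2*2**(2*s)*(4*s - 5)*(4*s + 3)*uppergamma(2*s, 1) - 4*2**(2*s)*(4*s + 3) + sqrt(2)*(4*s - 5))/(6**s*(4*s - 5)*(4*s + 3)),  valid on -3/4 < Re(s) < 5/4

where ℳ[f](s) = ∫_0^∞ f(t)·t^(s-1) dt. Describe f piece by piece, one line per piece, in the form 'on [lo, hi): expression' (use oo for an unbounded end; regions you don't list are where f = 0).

on [0, 1/6): 2**(1/4)*3**(3/4)*t**(3/4)/2
on [1/6, 2/3): exp(-sqrt(6)*sqrt(t)/2)
on [2/3, oo): 2*2**(1/4)*3**(3/4)/(9*t**(5/4))

reversing the common scale on t: t**(3/4) on [0, 1/4); exp(-sqrt(t)) on [1/4, 1); t**(-5/4) on [1, ∞)
undo the power substitution: t**(3/2) on [0, 1/2); exp(-t) on [1/2, 1); t**(-5/2) on [1, ∞)
treat the 3 regions marked off by 1/6, 2/3 separately and sum
the [0, 1/6) slice contributes ∫ 2**(1/4)*3**(3/4)*t**(3/4)/2·t^(s-1) dt
[1/6, 2/3) adds the kernel integral of exp(-sqrt(6)*sqrt(t)/2)
on [2/3, ∞) integrate f = 2*2**(1/4)*3**(3/4)/(9*t**(5/4)) against the kernel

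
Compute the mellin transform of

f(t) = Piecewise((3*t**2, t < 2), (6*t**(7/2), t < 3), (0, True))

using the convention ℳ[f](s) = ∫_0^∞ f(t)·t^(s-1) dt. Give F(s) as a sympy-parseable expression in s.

f breaks at 2 into 2 integrals to sum
on [0, 2): add ∫ 3*t**2·t^(s-1) dt
on [2, 3) integrate f = 6*t**(7/2) against the kernel

12*(2**s*(2*s + 7) - 8*2**(s + 1/2)*(s + 2) + 27*3**(s + 1/2)*(s + 2))/((s + 2)*(2*s + 7))
  Re(s) > -2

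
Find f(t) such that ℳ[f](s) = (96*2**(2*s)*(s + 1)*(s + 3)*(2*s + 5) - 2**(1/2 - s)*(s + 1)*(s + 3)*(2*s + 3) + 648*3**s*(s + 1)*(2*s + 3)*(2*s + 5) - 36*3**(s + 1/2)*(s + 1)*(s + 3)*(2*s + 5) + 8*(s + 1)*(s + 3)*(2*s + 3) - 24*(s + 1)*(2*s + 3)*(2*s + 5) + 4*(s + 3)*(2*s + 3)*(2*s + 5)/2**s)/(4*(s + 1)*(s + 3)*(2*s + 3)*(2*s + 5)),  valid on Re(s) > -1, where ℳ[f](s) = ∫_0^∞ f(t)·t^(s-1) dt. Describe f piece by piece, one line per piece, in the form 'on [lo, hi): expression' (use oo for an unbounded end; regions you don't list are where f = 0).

summing 4 kernel integrals split by 1/2, 1, 3 yields ℳ[f](s)
segment 0 to 1/2 holds 2*t; add its integral
∫ t**(5/2)·t^(s-1) over [1/2, 1)
between 1 and 3 the integrand is 6*t**3·t^(s-1)
on [3, 4): add ∫ 3*t**(3/2)/2·t^(s-1) dt

on [0, 1/2): 2*t
on [1/2, 1): t**(5/2)
on [1, 3): 6*t**3
on [3, 4): 3*t**(3/2)/2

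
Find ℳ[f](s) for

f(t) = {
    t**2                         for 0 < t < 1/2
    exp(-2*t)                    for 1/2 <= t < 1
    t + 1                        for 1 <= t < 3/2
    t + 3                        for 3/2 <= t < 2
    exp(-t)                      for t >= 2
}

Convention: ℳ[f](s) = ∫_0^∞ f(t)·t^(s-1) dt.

treat the 5 regions marked off by 1/2, 1, 3/2, 2 separately and sum
on [0, 1/2) integrate f = t**2 against the kernel
∫ exp(-2*t)·t^(s-1) over [1/2, 1)
on [1, 3/2) integrate f = (t + 1) against the kernel
between 3/2 and 2 the integrand is (t + 3)·t^(s-1)
∫ exp(-t)·t^(s-1) over [2, ∞)

(20*2**(2*s)*s*(s + 2) + 12*2**(2*s)*(s + 2) + 4*2**s*s*(s + 1)*(s + 2)*uppergamma(s, 2) - 8*2**s*s*(s + 2) - 4*2**s*(s + 2) - 8*3**s*s*(s + 2) - 8*3**s*(s + 2) + 4*s*(s + 1)*(s + 2)*uppergamma(s, 1) - 4*s*(s + 1)*(s + 2)*uppergamma(s, 2) + s*(s + 1))/(4*2**s*s*(s + 1)*(s + 2))
  Re(s) > -2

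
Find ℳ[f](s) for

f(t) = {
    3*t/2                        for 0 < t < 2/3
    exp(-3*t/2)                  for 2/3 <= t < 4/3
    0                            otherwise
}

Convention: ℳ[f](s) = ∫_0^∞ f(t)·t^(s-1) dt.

undo the common scale on t: t on [0, 1); exp(-t) on [1, 2)
decompose at 2/3; ℳ[f](s) sums the 2 pieces' integrals
piece [0, 2/3): integrate 3*t/2 against the kernel
between 2/3 and 4/3 the integrand is exp(-3*t/2)·t^(s-1)

(2/3)**s*((s + 1)*uppergamma(s, 1) - (s + 1)*uppergamma(s, 2) + 1)/(s + 1)
  Re(s) > -1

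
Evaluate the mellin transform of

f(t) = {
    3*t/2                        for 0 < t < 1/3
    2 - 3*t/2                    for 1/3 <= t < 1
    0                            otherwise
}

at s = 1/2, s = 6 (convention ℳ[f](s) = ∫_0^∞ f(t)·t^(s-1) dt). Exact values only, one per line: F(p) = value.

F(1/2) = 3 - 10*sqrt(3)/9
F(6) = 3637/30618

invert the common scale on t to get t on [0, 1/2); 2 - t on [1/2, 3/2)
cuts at 1/3: linearity sums the 2 kernel integrals
∫ over [0, 1/3) of 3*t/2·t^(s-1) joins the sum
for t in [1/3, 1): the term is ∫ (2 - 3*t/2)·t^(s-1)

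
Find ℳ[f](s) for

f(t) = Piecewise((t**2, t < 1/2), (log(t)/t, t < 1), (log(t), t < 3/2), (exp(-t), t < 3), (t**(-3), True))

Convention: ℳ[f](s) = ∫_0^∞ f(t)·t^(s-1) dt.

breakpoints 1/2, 1, 3/2, 3: one integral from each of the 5 segments
the [0, 1/2) slice contributes ∫ t**2·t^(s-1) dt
the [1/2, 1) slice contributes ∫ log(t)/t·t^(s-1) dt
on [1, 3/2): add ∫ log(t)·t^(s-1) dt
the [3/2, 3) slice contributes ∫ exp(-t)·t^(s-1) dt
piece [3, ∞): integrate t**(-3) against the kernel

(108*2**s*s**2*(s - 3)*(s + 2)*(s**2 - 2*s + 1)*uppergamma(s, 3/2) - 108*2**s*s**2*(s - 3)*(s + 2)*(s**2 - 2*s + 1)*uppergamma(s, 3) - 108*2**s*s**2*(s - 3)*(s + 2) + 108*2**s*(s - 3)*(s + 2)*(s**2 - 2*s + 1) - 108*3**s*s*(s - 3)*(s + 2)*(s**2 - 2*s + 1)*log(2) + 108*3**s*s*(s - 3)*(s + 2)*(s**2 - 2*s + 1)*log(3) - 108*3**s*(s - 3)*(s + 2)*(s**2 - 2*s + 1) - 4*6**s*s**2*(s + 2)*(s**2 - 2*s + 1) + 216*s**3*(s - 3)*(s + 2)*log(2) - 216*s**2*(s - 3)*(s + 2)*log(2) + 216*s**2*(s - 3)*(s + 2) + 27*s**2*(s - 3)*(s**2 - 2*s + 1))/(108*2**s*s**2*(s - 3)*(s + 2)*(s**2 - 2*s + 1))
  -2 < Re(s) < 3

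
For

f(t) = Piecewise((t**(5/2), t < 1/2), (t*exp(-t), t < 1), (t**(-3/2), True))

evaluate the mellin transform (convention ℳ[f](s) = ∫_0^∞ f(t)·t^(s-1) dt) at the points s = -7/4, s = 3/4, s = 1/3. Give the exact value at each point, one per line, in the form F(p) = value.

F(-7/4) = -uppergamma(-3/4, 1) + 4/13 + uppergamma(-3/4, 1/2) + 2*2**(1/4)/3
F(3/4) = -uppergamma(7/4, 1) + 2**(3/4)/52 + uppergamma(7/4, 1/2) + 4/3
F(1/3) = -uppergamma(4/3, 1) + 3*2**(1/6)/68 + uppergamma(4/3, 1/2) + 6/7

undo the shared t-power: t**2 on [0, 1/2); sqrt(t)*exp(-t) on [1/2, 1); t**(-2) on [1, ∞)
reversing the shared t-power: t**(3/2) on [0, 1/2); exp(-t) on [1/2, 1); t**(-5/2) on [1, ∞)
summing 3 kernel integrals split by 1/2, 1 yields ℳ[f](s)
segment 0 to 1/2 holds t**(5/2); add its integral
over [1/2, 1), the kernel integral of t*exp(-t) enters the sum
segment [1, ∞) carries t**(-3/2); integrate it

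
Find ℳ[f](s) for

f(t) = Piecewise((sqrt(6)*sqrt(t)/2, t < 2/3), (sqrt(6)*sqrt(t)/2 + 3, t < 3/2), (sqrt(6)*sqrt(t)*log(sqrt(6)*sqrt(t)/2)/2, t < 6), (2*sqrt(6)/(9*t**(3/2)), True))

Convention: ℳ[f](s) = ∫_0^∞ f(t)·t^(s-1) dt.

strip the common scale on t: sqrt(t) on [0, 1); sqrt(t) + 3 on [1, 9/4); sqrt(t)*log(sqrt(t)) on [9/4, 9); …
back out the power substitution: t on [0, 1); t + 3 on [1, 3/2); t*log(t) on [3/2, 3); …
linearity at 2/3, 3/2, 6 turns ℳ[f](s) into 4 summed integrals
∫ sqrt(6)*sqrt(t)/2·t^(s-1) over [0, 2/3)
∫ (sqrt(6)*sqrt(t)/2 + 3)·t^(s-1) over [2/3, 3/2)
on [3/2, 6) integrate f = sqrt(6)*sqrt(t)*log(sqrt(6)*sqrt(t)/2)/2 against the kernel
∫ over [6, ∞) of 2*sqrt(6)/(9*t**(3/2))·t^(s-1) joins the sum

(-324*2**(2*s)*s*(2*s - 3)*(4*s**2 + 4*s + 1) - 162*2**(2*s)*(2*s - 3)*(4*s**2 + 4*s + 1) - 324*3**(2*s)*s**2*(2*s - 3)*(2*s + 1)*log(3) + 324*3**(2*s)*s**2*(2*s - 3)*(2*s + 1)*log(2) - 162*3**(2*s)*s*(2*s - 3)*(2*s + 1)*log(3) + 162*3**(2*s)*s*(2*s - 3)*(2*s + 1)*log(2) + 162*3**(2*s)*s*(2*s - 3)*(2*s + 1) + 486*3**(2*s)*s*(2*s - 3)*(4*s**2 + 4*s + 1) + 162*3**(2*s)*(2*s - 3)*(4*s**2 + 4*s + 1) + 648*6**(2*s)*s**2*(2*s - 3)*(2*s + 1)*log(3) - 324*6**(2*s)*s*(2*s - 3)*(2*s + 1) + 324*6**(2*s)*s*(2*s - 3)*(2*s + 1)*log(3) - 4*6**(2*s)*s*(2*s + 1)*(4*s**2 + 4*s + 1))/(54*2**(2*s)*(3/2)**s*s*(2*s - 3)*(2*s + 1)*(4*s**2 + 4*s + 1))
  -1/2 < Re(s) < 3/2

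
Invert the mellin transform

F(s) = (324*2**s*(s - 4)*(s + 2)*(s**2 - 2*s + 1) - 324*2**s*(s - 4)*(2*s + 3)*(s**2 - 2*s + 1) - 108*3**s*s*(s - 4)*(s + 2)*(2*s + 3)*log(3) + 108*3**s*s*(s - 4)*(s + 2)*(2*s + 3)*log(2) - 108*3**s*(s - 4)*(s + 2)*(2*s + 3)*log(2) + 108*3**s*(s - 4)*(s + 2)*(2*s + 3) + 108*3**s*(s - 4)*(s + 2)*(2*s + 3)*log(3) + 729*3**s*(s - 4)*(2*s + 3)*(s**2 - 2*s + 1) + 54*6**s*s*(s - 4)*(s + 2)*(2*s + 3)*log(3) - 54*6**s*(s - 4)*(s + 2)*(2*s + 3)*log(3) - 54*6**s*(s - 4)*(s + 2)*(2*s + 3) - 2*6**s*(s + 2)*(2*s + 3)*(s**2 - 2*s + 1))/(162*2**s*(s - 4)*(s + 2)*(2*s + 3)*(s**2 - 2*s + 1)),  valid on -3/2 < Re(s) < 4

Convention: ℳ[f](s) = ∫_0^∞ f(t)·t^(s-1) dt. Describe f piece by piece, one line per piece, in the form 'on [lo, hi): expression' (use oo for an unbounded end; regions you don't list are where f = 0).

on [0, 1): t**(3/2)
on [1, 3/2): 2*t**2
on [3/2, 3): log(t)/t
on [3, oo): t**(-4)

decompose at 1, 3/2, 3; ℳ[f](s) sums the 4 pieces' integrals
∫ over [0, 1) of t**(3/2)·t^(s-1) joins the sum
[1, 3/2) adds the kernel integral of 2*t**2
for t in [3/2, 3): the term is ∫ log(t)/t·t^(s-1)
over [3, ∞), the kernel integral of t**(-4) enters the sum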